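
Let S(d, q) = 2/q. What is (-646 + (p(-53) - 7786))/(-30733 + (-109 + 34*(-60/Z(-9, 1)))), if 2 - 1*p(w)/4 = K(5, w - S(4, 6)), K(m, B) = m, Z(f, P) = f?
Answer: 12666/45923 ≈ 0.27581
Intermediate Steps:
p(w) = -12 (p(w) = 8 - 4*5 = 8 - 20 = -12)
(-646 + (p(-53) - 7786))/(-30733 + (-109 + 34*(-60/Z(-9, 1)))) = (-646 + (-12 - 7786))/(-30733 + (-109 + 34*(-60/(-9)))) = (-646 - 7798)/(-30733 + (-109 + 34*(-60*(-1/9)))) = -8444/(-30733 + (-109 + 34*(20/3))) = -8444/(-30733 + (-109 + 680/3)) = -8444/(-30733 + 353/3) = -8444/(-91846/3) = -8444*(-3/91846) = 12666/45923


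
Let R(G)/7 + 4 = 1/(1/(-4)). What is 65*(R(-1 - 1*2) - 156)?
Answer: -13780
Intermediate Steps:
R(G) = -56 (R(G) = -28 + 7/(1/(-4)) = -28 + 7/(-1/4) = -28 + 7*(-4) = -28 - 28 = -56)
65*(R(-1 - 1*2) - 156) = 65*(-56 - 156) = 65*(-212) = -13780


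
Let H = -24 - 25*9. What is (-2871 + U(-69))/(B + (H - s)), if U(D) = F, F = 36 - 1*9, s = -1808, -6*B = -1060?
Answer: -8532/5207 ≈ -1.6386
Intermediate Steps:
B = 530/3 (B = -⅙*(-1060) = 530/3 ≈ 176.67)
F = 27 (F = 36 - 9 = 27)
H = -249 (H = -24 - 225 = -249)
U(D) = 27
(-2871 + U(-69))/(B + (H - s)) = (-2871 + 27)/(530/3 + (-249 - 1*(-1808))) = -2844/(530/3 + (-249 + 1808)) = -2844/(530/3 + 1559) = -2844/5207/3 = -2844*3/5207 = -8532/5207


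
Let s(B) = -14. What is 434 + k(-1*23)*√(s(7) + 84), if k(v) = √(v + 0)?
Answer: 434 + I*√1610 ≈ 434.0 + 40.125*I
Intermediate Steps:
k(v) = √v
434 + k(-1*23)*√(s(7) + 84) = 434 + √(-1*23)*√(-14 + 84) = 434 + √(-23)*√70 = 434 + (I*√23)*√70 = 434 + I*√1610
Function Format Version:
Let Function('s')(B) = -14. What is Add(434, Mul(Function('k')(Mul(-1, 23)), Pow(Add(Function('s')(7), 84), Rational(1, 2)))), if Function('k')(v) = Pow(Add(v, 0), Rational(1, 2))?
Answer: Add(434, Mul(I, Pow(1610, Rational(1, 2)))) ≈ Add(434.00, Mul(40.125, I))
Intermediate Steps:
Function('k')(v) = Pow(v, Rational(1, 2))
Add(434, Mul(Function('k')(Mul(-1, 23)), Pow(Add(Function('s')(7), 84), Rational(1, 2)))) = Add(434, Mul(Pow(Mul(-1, 23), Rational(1, 2)), Pow(Add(-14, 84), Rational(1, 2)))) = Add(434, Mul(Pow(-23, Rational(1, 2)), Pow(70, Rational(1, 2)))) = Add(434, Mul(Mul(I, Pow(23, Rational(1, 2))), Pow(70, Rational(1, 2)))) = Add(434, Mul(I, Pow(1610, Rational(1, 2))))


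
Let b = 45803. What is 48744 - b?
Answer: 2941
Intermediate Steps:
48744 - b = 48744 - 1*45803 = 48744 - 45803 = 2941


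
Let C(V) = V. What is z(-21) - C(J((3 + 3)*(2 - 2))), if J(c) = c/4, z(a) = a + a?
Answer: -42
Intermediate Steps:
z(a) = 2*a
J(c) = c/4 (J(c) = c*(¼) = c/4)
z(-21) - C(J((3 + 3)*(2 - 2))) = 2*(-21) - (3 + 3)*(2 - 2)/4 = -42 - 6*0/4 = -42 - 0/4 = -42 - 1*0 = -42 + 0 = -42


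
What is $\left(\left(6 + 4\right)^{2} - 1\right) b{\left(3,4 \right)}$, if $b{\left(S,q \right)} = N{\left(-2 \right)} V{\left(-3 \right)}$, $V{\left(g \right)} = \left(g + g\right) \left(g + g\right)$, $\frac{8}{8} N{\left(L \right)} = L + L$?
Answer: $-14256$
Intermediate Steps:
$N{\left(L \right)} = 2 L$ ($N{\left(L \right)} = L + L = 2 L$)
$V{\left(g \right)} = 4 g^{2}$ ($V{\left(g \right)} = 2 g 2 g = 4 g^{2}$)
$b{\left(S,q \right)} = -144$ ($b{\left(S,q \right)} = 2 \left(-2\right) 4 \left(-3\right)^{2} = - 4 \cdot 4 \cdot 9 = \left(-4\right) 36 = -144$)
$\left(\left(6 + 4\right)^{2} - 1\right) b{\left(3,4 \right)} = \left(\left(6 + 4\right)^{2} - 1\right) \left(-144\right) = \left(10^{2} - 1\right) \left(-144\right) = \left(100 - 1\right) \left(-144\right) = 99 \left(-144\right) = -14256$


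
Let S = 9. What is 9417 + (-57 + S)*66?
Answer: 6249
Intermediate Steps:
9417 + (-57 + S)*66 = 9417 + (-57 + 9)*66 = 9417 - 48*66 = 9417 - 3168 = 6249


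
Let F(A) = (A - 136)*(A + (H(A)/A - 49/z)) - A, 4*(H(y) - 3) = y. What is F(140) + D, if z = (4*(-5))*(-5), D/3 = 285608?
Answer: 150017547/175 ≈ 8.5724e+5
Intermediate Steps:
D = 856824 (D = 3*285608 = 856824)
H(y) = 3 + y/4
z = 100 (z = -20*(-5) = 100)
F(A) = -A + (-136 + A)*(-49/100 + A + (3 + A/4)/A) (F(A) = (A - 136)*(A + ((3 + A/4)/A - 49/100)) - A = (-136 + A)*(A + ((3 + A/4)/A - 49*1/100)) - A = (-136 + A)*(A + ((3 + A/4)/A - 49/100)) - A = (-136 + A)*(A + (-49/100 + (3 + A/4)/A)) - A = (-136 + A)*(-49/100 + A + (3 + A/4)/A) - A = -A + (-136 + A)*(-49/100 + A + (3 + A/4)/A))
F(140) + D = (891/25 + 140² - 408/140 - 3431/25*140) + 856824 = (891/25 + 19600 - 408*1/140 - 96068/5) + 856824 = (891/25 + 19600 - 102/35 - 96068/5) + 856824 = 73347/175 + 856824 = 150017547/175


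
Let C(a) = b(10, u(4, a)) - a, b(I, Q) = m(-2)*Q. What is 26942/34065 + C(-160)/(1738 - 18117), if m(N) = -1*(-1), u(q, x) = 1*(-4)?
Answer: 435968878/557950635 ≈ 0.78137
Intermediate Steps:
u(q, x) = -4
m(N) = 1
b(I, Q) = Q (b(I, Q) = 1*Q = Q)
C(a) = -4 - a
26942/34065 + C(-160)/(1738 - 18117) = 26942/34065 + (-4 - 1*(-160))/(1738 - 18117) = 26942*(1/34065) + (-4 + 160)/(-16379) = 26942/34065 + 156*(-1/16379) = 26942/34065 - 156/16379 = 435968878/557950635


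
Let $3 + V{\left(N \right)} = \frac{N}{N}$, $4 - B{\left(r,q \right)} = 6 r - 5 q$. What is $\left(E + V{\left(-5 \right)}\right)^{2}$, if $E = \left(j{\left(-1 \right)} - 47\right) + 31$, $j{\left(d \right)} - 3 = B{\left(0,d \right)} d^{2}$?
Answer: $256$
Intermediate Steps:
$B{\left(r,q \right)} = 4 - 6 r + 5 q$ ($B{\left(r,q \right)} = 4 - \left(6 r - 5 q\right) = 4 - \left(- 5 q + 6 r\right) = 4 + \left(- 6 r + 5 q\right) = 4 - 6 r + 5 q$)
$V{\left(N \right)} = -2$ ($V{\left(N \right)} = -3 + \frac{N}{N} = -3 + 1 = -2$)
$j{\left(d \right)} = 3 + d^{2} \left(4 + 5 d\right)$ ($j{\left(d \right)} = 3 + \left(4 - 0 + 5 d\right) d^{2} = 3 + \left(4 + 0 + 5 d\right) d^{2} = 3 + \left(4 + 5 d\right) d^{2} = 3 + d^{2} \left(4 + 5 d\right)$)
$E = -14$ ($E = \left(\left(3 + \left(-1\right)^{2} \left(4 + 5 \left(-1\right)\right)\right) - 47\right) + 31 = \left(\left(3 + 1 \left(4 - 5\right)\right) - 47\right) + 31 = \left(\left(3 + 1 \left(-1\right)\right) - 47\right) + 31 = \left(\left(3 - 1\right) - 47\right) + 31 = \left(2 - 47\right) + 31 = -45 + 31 = -14$)
$\left(E + V{\left(-5 \right)}\right)^{2} = \left(-14 - 2\right)^{2} = \left(-16\right)^{2} = 256$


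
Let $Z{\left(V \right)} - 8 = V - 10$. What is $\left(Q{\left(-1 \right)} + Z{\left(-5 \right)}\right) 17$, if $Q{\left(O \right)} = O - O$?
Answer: $-119$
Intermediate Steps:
$Z{\left(V \right)} = -2 + V$ ($Z{\left(V \right)} = 8 + \left(V - 10\right) = 8 + \left(-10 + V\right) = -2 + V$)
$Q{\left(O \right)} = 0$
$\left(Q{\left(-1 \right)} + Z{\left(-5 \right)}\right) 17 = \left(0 - 7\right) 17 = \left(-7\right) 17 = -119$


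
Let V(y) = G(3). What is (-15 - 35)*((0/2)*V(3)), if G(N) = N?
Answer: 0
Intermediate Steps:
V(y) = 3
(-15 - 35)*((0/2)*V(3)) = (-15 - 35)*((0/2)*3) = -50*(1/2)*0*3 = -0*3 = -50*0 = 0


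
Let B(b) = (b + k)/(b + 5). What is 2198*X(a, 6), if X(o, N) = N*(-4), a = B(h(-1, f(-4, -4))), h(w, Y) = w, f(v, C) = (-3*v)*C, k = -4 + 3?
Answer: -52752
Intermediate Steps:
k = -1
f(v, C) = -3*C*v
B(b) = (-1 + b)/(5 + b) (B(b) = (b - 1)/(b + 5) = (-1 + b)/(5 + b))
a = -½ (a = (-1 - 1)/(5 - 1) = -2/4 = (¼)*(-2) = -½ ≈ -0.50000)
X(o, N) = -4*N
2198*X(a, 6) = 2198*(-4*6) = 2198*(-24) = -52752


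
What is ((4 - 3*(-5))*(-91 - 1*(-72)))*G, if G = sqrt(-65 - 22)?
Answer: -361*I*sqrt(87) ≈ -3367.2*I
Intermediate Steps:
G = I*sqrt(87) (G = sqrt(-87) = I*sqrt(87) ≈ 9.3274*I)
((4 - 3*(-5))*(-91 - 1*(-72)))*G = ((4 - 3*(-5))*(-91 - 1*(-72)))*(I*sqrt(87)) = ((4 + 15)*(-91 + 72))*(I*sqrt(87)) = (19*(-19))*(I*sqrt(87)) = -361*I*sqrt(87)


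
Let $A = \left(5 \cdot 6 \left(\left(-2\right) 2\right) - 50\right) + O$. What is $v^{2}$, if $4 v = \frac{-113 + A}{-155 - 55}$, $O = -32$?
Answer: $\frac{9}{64} \approx 0.14063$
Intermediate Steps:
$A = -202$ ($A = \left(5 \cdot 6 \left(\left(-2\right) 2\right) - 50\right) - 32 = \left(30 \left(-4\right) - 50\right) - 32 = \left(-120 - 50\right) - 32 = -170 - 32 = -202$)
$v = \frac{3}{8}$ ($v = \frac{\left(-113 - 202\right) \frac{1}{-155 - 55}}{4} = \frac{\left(-315\right) \frac{1}{-210}}{4} = \frac{\left(-315\right) \left(- \frac{1}{210}\right)}{4} = \frac{1}{4} \cdot \frac{3}{2} = \frac{3}{8} \approx 0.375$)
$v^{2} = \left(\frac{3}{8}\right)^{2} = \frac{9}{64}$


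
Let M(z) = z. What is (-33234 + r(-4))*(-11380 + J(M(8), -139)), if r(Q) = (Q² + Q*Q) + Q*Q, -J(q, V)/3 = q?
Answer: 378453144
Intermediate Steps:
J(q, V) = -3*q
r(Q) = 3*Q² (r(Q) = (Q² + Q²) + Q² = 2*Q² + Q² = 3*Q²)
(-33234 + r(-4))*(-11380 + J(M(8), -139)) = (-33234 + 3*(-4)²)*(-11380 - 3*8) = (-33234 + 3*16)*(-11380 - 24) = (-33234 + 48)*(-11404) = -33186*(-11404) = 378453144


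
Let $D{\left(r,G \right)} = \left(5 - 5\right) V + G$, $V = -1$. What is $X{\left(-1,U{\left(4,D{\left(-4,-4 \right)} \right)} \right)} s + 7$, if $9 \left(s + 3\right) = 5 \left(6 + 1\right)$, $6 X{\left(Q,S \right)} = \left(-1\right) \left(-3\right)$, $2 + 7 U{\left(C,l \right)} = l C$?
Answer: $\frac{67}{9} \approx 7.4444$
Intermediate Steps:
$D{\left(r,G \right)} = G$ ($D{\left(r,G \right)} = \left(5 - 5\right) \left(-1\right) + G = 0 \left(-1\right) + G = 0 + G = G$)
$U{\left(C,l \right)} = - \frac{2}{7} + \frac{C l}{7}$ ($U{\left(C,l \right)} = - \frac{2}{7} + \frac{l C}{7} = - \frac{2}{7} + \frac{C l}{7}$)
$X{\left(Q,S \right)} = \frac{1}{2}$ ($X{\left(Q,S \right)} = \frac{\left(-1\right) \left(-3\right)}{6} = \frac{1}{6} \cdot 3 = \frac{1}{2}$)
$s = \frac{8}{9}$ ($s = -3 + \frac{5 \left(6 + 1\right)}{9} = -3 + \frac{5 \cdot 7}{9} = -3 + \frac{1}{9} \cdot 35 = -3 + \frac{35}{9} = \frac{8}{9} \approx 0.88889$)
$X{\left(-1,U{\left(4,D{\left(-4,-4 \right)} \right)} \right)} s + 7 = \frac{1}{2} \cdot \frac{8}{9} + 7 = \frac{4}{9} + 7 = \frac{67}{9}$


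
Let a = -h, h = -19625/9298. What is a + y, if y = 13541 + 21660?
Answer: 327318523/9298 ≈ 35203.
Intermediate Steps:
y = 35201
h = -19625/9298 (h = -19625*1/9298 = -19625/9298 ≈ -2.1107)
a = 19625/9298 (a = -1*(-19625/9298) = 19625/9298 ≈ 2.1107)
a + y = 19625/9298 + 35201 = 327318523/9298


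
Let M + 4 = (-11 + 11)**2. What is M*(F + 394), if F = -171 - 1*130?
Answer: -372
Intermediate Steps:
F = -301 (F = -171 - 130 = -301)
M = -4 (M = -4 + (-11 + 11)**2 = -4 + 0**2 = -4 + 0 = -4)
M*(F + 394) = -4*(-301 + 394) = -4*93 = -372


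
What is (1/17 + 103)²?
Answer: 3069504/289 ≈ 10621.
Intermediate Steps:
(1/17 + 103)² = (1752/17)² = 3069504/289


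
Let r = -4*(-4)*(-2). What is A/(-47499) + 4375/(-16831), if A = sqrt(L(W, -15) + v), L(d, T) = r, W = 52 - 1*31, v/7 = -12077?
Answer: -4375/16831 - I*sqrt(84571)/47499 ≈ -0.25994 - 0.0061225*I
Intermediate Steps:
v = -84539 (v = 7*(-12077) = -84539)
W = 21 (W = 52 - 31 = 21)
r = -32 (r = 16*(-2) = -32)
L(d, T) = -32
A = I*sqrt(84571) (A = sqrt(-32 - 84539) = sqrt(-84571) = I*sqrt(84571) ≈ 290.81*I)
A/(-47499) + 4375/(-16831) = (I*sqrt(84571))/(-47499) + 4375/(-16831) = (I*sqrt(84571))*(-1/47499) + 4375*(-1/16831) = -I*sqrt(84571)/47499 - 4375/16831 = -4375/16831 - I*sqrt(84571)/47499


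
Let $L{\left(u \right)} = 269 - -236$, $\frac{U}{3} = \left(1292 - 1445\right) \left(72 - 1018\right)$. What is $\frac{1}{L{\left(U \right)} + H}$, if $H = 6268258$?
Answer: $\frac{1}{6268763} \approx 1.5952 \cdot 10^{-7}$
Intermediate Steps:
$U = 434214$ ($U = 3 \left(1292 - 1445\right) \left(72 - 1018\right) = 3 \left(\left(-153\right) \left(-946\right)\right) = 3 \cdot 144738 = 434214$)
$L{\left(u \right)} = 505$ ($L{\left(u \right)} = 269 + 236 = 505$)
$\frac{1}{L{\left(U \right)} + H} = \frac{1}{505 + 6268258} = \frac{1}{6268763}$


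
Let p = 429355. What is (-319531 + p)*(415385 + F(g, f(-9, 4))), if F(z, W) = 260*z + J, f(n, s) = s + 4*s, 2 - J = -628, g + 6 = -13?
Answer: 45145900800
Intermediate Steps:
g = -19 (g = -6 - 13 = -19)
J = 630 (J = 2 - 1*(-628) = 2 + 628 = 630)
f(n, s) = 5*s
F(z, W) = 630 + 260*z (F(z, W) = 260*z + 630 = 630 + 260*z)
(-319531 + p)*(415385 + F(g, f(-9, 4))) = (-319531 + 429355)*(415385 + (630 + 260*(-19))) = 109824*(415385 + (630 - 4940)) = 109824*(415385 - 4310) = 109824*411075 = 45145900800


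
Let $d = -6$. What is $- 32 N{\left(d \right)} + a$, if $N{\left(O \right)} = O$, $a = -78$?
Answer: $114$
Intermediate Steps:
$- 32 N{\left(d \right)} + a = \left(-32\right) \left(-6\right) - 78 = 192 - 78 = 114$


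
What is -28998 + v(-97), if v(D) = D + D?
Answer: -29192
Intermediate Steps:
v(D) = 2*D
-28998 + v(-97) = -28998 + 2*(-97) = -28998 - 194 = -29192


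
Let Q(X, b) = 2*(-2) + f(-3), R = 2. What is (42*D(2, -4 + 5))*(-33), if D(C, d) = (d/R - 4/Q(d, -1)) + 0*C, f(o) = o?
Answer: -1485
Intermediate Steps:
Q(X, b) = -7 (Q(X, b) = 2*(-2) - 3 = -4 - 3 = -7)
D(C, d) = 4/7 + d/2 (D(C, d) = (d/2 - 4/(-7)) + 0*C = (d*(1/2) - 4*(-1/7)) + 0 = (d/2 + 4/7) + 0 = (4/7 + d/2) + 0 = 4/7 + d/2)
(42*D(2, -4 + 5))*(-33) = (42*(4/7 + (-4 + 5)/2))*(-33) = (42*(4/7 + (1/2)*1))*(-33) = (42*(4/7 + 1/2))*(-33) = (42*(15/14))*(-33) = 45*(-33) = -1485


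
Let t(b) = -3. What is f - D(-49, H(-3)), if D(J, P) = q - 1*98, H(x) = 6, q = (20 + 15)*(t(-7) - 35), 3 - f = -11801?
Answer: 13232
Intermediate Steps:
f = 11804 (f = 3 - 1*(-11801) = 3 + 11801 = 11804)
q = -1330 (q = (20 + 15)*(-3 - 35) = 35*(-38) = -1330)
D(J, P) = -1428 (D(J, P) = -1330 - 1*98 = -1330 - 98 = -1428)
f - D(-49, H(-3)) = 11804 - 1*(-1428) = 11804 + 1428 = 13232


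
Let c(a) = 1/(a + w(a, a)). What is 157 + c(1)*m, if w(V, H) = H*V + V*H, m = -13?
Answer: 458/3 ≈ 152.67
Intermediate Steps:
w(V, H) = 2*H*V (w(V, H) = H*V + H*V = 2*H*V)
c(a) = 1/(a + 2*a**2) (c(a) = 1/(a + 2*a*a) = 1/(a + 2*a**2))
157 + c(1)*m = 157 + (1/(1*(1 + 2*1)))*(-13) = 157 + (1/(1 + 2))*(-13) = 157 + (1/3)*(-13) = 157 - 13/3 = 458/3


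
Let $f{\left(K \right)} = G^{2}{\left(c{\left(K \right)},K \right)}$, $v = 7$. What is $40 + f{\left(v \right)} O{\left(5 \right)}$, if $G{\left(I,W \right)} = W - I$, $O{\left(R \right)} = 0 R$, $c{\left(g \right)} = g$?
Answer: $40$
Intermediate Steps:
$O{\left(R \right)} = 0$
$f{\left(K \right)} = 0$ ($f{\left(K \right)} = \left(K - K\right)^{2} = 0^{2} = 0$)
$40 + f{\left(v \right)} O{\left(5 \right)} = 40 + 0 \cdot 0 = 40 + 0 = 40$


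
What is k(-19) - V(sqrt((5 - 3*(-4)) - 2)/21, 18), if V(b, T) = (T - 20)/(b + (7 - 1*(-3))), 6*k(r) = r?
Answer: -52313/17634 - 14*sqrt(15)/14695 ≈ -2.9703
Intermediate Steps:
k(r) = r/6
V(b, T) = (-20 + T)/(10 + b) (V(b, T) = (-20 + T)/(b + (7 + 3)) = (-20 + T)/(b + 10) = (-20 + T)/(10 + b))
k(-19) - V(sqrt((5 - 3*(-4)) - 2)/21, 18) = (1/6)*(-19) - (-20 + 18)/(10 + sqrt((5 - 3*(-4)) - 2)/21) = -19/6 - (-2)/(10 + sqrt((5 + 12) - 2)*(1/21)) = -19/6 - (-2)/(10 + sqrt(17 - 2)*(1/21)) = -19/6 - (-2)/(10 + sqrt(15)*(1/21)) = -19/6 - (-2)/(10 + sqrt(15)/21) = -19/6 + 2/(10 + sqrt(15)/21)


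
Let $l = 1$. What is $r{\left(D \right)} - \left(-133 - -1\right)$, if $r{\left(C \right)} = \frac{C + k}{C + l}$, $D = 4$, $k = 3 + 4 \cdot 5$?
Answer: $\frac{687}{5} \approx 137.4$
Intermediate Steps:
$k = 23$ ($k = 3 + 20 = 23$)
$r{\left(C \right)} = \frac{23 + C}{1 + C}$ ($r{\left(C \right)} = \frac{C + 23}{C + 1} = \frac{23 + C}{1 + C}$)
$r{\left(D \right)} - \left(-133 - -1\right) = \frac{23 + 4}{1 + 4} - \left(-133 - -1\right) = \frac{1}{5} \cdot 27 - \left(-133 + 1\right) = \frac{1}{5} \cdot 27 - -132 = \frac{27}{5} + 132 = \frac{687}{5}$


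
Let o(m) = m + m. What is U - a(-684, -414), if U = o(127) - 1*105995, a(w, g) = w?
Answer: -105057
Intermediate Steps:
o(m) = 2*m
U = -105741 (U = 2*127 - 1*105995 = 254 - 105995 = -105741)
U - a(-684, -414) = -105741 - 1*(-684) = -105741 + 684 = -105057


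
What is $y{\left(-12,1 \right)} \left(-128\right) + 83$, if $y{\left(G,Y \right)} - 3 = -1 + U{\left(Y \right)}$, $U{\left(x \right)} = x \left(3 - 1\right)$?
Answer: $-429$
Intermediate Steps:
$U{\left(x \right)} = 2 x$ ($U{\left(x \right)} = x 2 = 2 x$)
$y{\left(G,Y \right)} = 2 + 2 Y$ ($y{\left(G,Y \right)} = 3 + \left(-1 + 2 Y\right) = 2 + 2 Y$)
$y{\left(-12,1 \right)} \left(-128\right) + 83 = \left(2 + 2 \cdot 1\right) \left(-128\right) + 83 = \left(2 + 2\right) \left(-128\right) + 83 = 4 \left(-128\right) + 83 = -512 + 83 = -429$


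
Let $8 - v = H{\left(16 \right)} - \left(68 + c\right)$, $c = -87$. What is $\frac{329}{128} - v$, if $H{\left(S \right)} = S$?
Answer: $\frac{3785}{128} \approx 29.57$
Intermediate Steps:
$v = -27$ ($v = 8 - \left(16 + \left(4 \left(-17\right) - -87\right)\right) = 8 - \left(16 + \left(-68 + 87\right)\right) = 8 - \left(16 + 19\right) = 8 - 35 = -27$)
$\frac{329}{128} - v = \frac{329}{128} - -27 = 329 \cdot \frac{1}{128} + 27 = \frac{329}{128} + 27 = \frac{3785}{128}$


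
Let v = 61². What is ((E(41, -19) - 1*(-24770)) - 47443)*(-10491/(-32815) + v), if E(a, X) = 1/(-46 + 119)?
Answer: -202116131163568/2395495 ≈ -8.4373e+7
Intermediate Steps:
v = 3721
E(a, X) = 1/73
((E(41, -19) - 1*(-24770)) - 47443)*(-10491/(-32815) + v) = ((1/73 - 1*(-24770)) - 47443)*(-10491/(-32815) + 3721) = ((1/73 + 24770) - 47443)*(-10491*(-1/32815) + 3721) = (1808211/73 - 47443)*(10491/32815 + 3721) = -1655128/73*122115106/32815 = -202116131163568/2395495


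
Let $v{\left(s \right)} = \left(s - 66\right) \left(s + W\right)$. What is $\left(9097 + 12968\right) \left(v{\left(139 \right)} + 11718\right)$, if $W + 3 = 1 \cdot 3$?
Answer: $482451225$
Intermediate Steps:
$W = 0$ ($W = -3 + 1 \cdot 3 = -3 + 3 = 0$)
$v{\left(s \right)} = s \left(-66 + s\right)$ ($v{\left(s \right)} = \left(s - 66\right) \left(s + 0\right) = \left(-66 + s\right) s = s \left(-66 + s\right)$)
$\left(9097 + 12968\right) \left(v{\left(139 \right)} + 11718\right) = \left(9097 + 12968\right) \left(139 \left(-66 + 139\right) + 11718\right) = 22065 \left(139 \cdot 73 + 11718\right) = 22065 \left(10147 + 11718\right) = 22065 \cdot 21865 = 482451225$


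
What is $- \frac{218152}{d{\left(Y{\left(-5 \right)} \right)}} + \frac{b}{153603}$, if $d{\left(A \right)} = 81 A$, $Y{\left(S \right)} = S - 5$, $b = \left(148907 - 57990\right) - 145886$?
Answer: $\frac{619708829}{2304045} \approx 268.97$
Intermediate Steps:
$b = -54969$ ($b = 90917 - 145886 = -54969$)
$Y{\left(S \right)} = -5 + S$
$- \frac{218152}{d{\left(Y{\left(-5 \right)} \right)}} + \frac{b}{153603} = - \frac{218152}{81 \left(-5 - 5\right)} - \frac{54969}{153603} = - \frac{218152}{81 \left(-10\right)} - \frac{18323}{51201} = - \frac{218152}{-810} - \frac{18323}{51201} = \left(-218152\right) \left(- \frac{1}{810}\right) - \frac{18323}{51201} = \frac{109076}{405} - \frac{18323}{51201} = \frac{619708829}{2304045}$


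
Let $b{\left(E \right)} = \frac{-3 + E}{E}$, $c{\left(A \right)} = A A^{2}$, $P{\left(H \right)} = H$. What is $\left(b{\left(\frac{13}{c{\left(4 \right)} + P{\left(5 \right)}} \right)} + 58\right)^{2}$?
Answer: $\frac{313600}{169} \approx 1855.6$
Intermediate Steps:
$c{\left(A \right)} = A^{3}$
$b{\left(E \right)} = \frac{-3 + E}{E}$
$\left(b{\left(\frac{13}{c{\left(4 \right)} + P{\left(5 \right)}} \right)} + 58\right)^{2} = \left(\frac{-3 + \frac{13}{4^{3} + 5}}{13 \frac{1}{4^{3} + 5}} + 58\right)^{2} = \left(\frac{-3 + \frac{13}{64 + 5}}{13 \frac{1}{64 + 5}} + 58\right)^{2} = \left(\frac{-3 + \frac{13}{69}}{13 \cdot \frac{1}{69}} + 58\right)^{2} = \left(\frac{-3 + 13 \cdot \frac{1}{69}}{13 \cdot \frac{1}{69}} + 58\right)^{2} = \left(\frac{-3 + \frac{13}{69}}{\frac{13}{69}} + 58\right)^{2} = \left(\frac{69}{13} \left(- \frac{194}{69}\right) + 58\right)^{2} = \left(- \frac{194}{13} + 58\right)^{2} = \left(\frac{560}{13}\right)^{2} = \frac{313600}{169}$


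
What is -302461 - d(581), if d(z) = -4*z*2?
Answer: -297813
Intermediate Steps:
d(z) = -8*z
-302461 - d(581) = -302461 - (-8)*581 = -302461 - 1*(-4648) = -302461 + 4648 = -297813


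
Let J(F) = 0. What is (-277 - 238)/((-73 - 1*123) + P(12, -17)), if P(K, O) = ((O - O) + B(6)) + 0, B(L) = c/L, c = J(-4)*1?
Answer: 515/196 ≈ 2.6276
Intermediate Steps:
c = 0 (c = 0*1 = 0)
B(L) = 0 (B(L) = 0/L = 0)
P(K, O) = 0 (P(K, O) = ((O - O) + 0) + 0 = (0 + 0) + 0 = 0 + 0 = 0)
(-277 - 238)/((-73 - 1*123) + P(12, -17)) = (-277 - 238)/((-73 - 1*123) + 0) = -515/((-73 - 123) + 0) = -515/(-196 + 0) = -515/(-196) = -515*(-1/196) = 515/196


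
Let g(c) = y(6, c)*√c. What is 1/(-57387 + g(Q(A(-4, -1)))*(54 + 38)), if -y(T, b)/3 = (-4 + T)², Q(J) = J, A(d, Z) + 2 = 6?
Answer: -1/59595 ≈ -1.6780e-5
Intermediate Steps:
A(d, Z) = 4 (A(d, Z) = -2 + 6 = 4)
y(T, b) = -3*(-4 + T)²
g(c) = -12*√c (g(c) = (-3*(-4 + 6)²)*√c = (-3*2²)*√c = (-3*4)*√c = -12*√c)
1/(-57387 + g(Q(A(-4, -1)))*(54 + 38)) = 1/(-57387 + (-12*√4)*(54 + 38)) = 1/(-57387 - 12*2*92) = 1/(-57387 - 24*92) = 1/(-57387 - 2208) = 1/(-59595) = -1/59595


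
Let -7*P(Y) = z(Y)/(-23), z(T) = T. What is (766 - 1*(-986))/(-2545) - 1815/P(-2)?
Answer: 743683671/5090 ≈ 1.4611e+5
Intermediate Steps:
P(Y) = Y/161 (P(Y) = -Y/(7*(-23)) = -Y*(-1)/(7*23) = -(-1)*Y/161 = Y/161)
(766 - 1*(-986))/(-2545) - 1815/P(-2) = (766 - 1*(-986))/(-2545) - 1815/((1/161)*(-2)) = (766 + 986)*(-1/2545) - 1815/(-2/161) = 1752*(-1/2545) - 1815*(-161/2) = -1752/2545 + 292215/2 = 743683671/5090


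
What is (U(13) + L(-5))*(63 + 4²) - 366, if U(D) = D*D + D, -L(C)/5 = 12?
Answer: 9272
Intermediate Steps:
L(C) = -60 (L(C) = -5*12 = -60)
U(D) = D + D² (U(D) = D² + D = D + D²)
(U(13) + L(-5))*(63 + 4²) - 366 = (13*(1 + 13) - 60)*(63 + 4²) - 366 = (13*14 - 60)*(63 + 16) - 366 = (182 - 60)*79 - 366 = 122*79 - 366 = 9638 - 366 = 9272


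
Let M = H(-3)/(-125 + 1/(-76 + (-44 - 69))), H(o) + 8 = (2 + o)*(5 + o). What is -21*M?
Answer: -19845/11813 ≈ -1.6799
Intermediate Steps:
H(o) = -8 + (2 + o)*(5 + o)
M = 945/11813 (M = (2 + (-3)**2 + 7*(-3))/(-125 + 1/(-76 + (-44 - 69))) = (2 + 9 - 21)/(-125 + 1/(-76 - 113)) = -10/(-125 + 1/(-189)) = -10/(-125 - 1/189) = -10/(-23626/189) = -10*(-189/23626) = 945/11813 ≈ 0.079997)
-21*M = -21*945/11813 = -19845/11813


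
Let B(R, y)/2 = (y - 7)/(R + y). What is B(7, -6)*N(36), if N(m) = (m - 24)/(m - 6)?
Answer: -52/5 ≈ -10.400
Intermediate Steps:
B(R, y) = 2*(-7 + y)/(R + y) (B(R, y) = 2*((y - 7)/(R + y)) = 2*((-7 + y)/(R + y)) = 2*(-7 + y)/(R + y))
N(m) = (-24 + m)/(-6 + m)
B(7, -6)*N(36) = (2*(-7 - 6)/(7 - 6))*((-24 + 36)/(-6 + 36)) = (2*(-13)/1)*(12/30) = (2*1*(-13))*((1/30)*12) = -26*2/5 = -52/5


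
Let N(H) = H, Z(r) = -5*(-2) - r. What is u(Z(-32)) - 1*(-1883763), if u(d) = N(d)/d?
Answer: 1883764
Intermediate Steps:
Z(r) = 10 - r
u(d) = 1 (u(d) = d/d = 1)
u(Z(-32)) - 1*(-1883763) = 1 - 1*(-1883763) = 1 + 1883763 = 1883764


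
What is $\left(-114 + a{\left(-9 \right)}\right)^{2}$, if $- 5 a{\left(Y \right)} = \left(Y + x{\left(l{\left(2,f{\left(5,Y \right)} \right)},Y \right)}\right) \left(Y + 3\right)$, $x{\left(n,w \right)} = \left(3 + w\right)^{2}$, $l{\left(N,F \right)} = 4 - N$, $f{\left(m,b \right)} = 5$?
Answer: $\frac{166464}{25} \approx 6658.6$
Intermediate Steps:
$a{\left(Y \right)} = - \frac{\left(3 + Y\right) \left(Y + \left(3 + Y\right)^{2}\right)}{5}$ ($a{\left(Y \right)} = - \frac{\left(Y + \left(3 + Y\right)^{2}\right) \left(Y + 3\right)}{5} = - \frac{\left(Y + \left(3 + Y\right)^{2}\right) \left(3 + Y\right)}{5} = - \frac{\left(3 + Y\right) \left(Y + \left(3 + Y\right)^{2}\right)}{5}$)
$\left(-114 + a{\left(-9 \right)}\right)^{2} = \left(-114 - \left(- \frac{243}{5} + 162 - \frac{729}{5}\right)\right)^{2} = \left(-114 - - \frac{162}{5}\right)^{2} = \left(-114 + \left(- \frac{27}{5} + 54 - 162 + \frac{729}{5}\right)\right)^{2} = \left(-114 + \frac{162}{5}\right)^{2} = \left(- \frac{408}{5}\right)^{2} = \frac{166464}{25}$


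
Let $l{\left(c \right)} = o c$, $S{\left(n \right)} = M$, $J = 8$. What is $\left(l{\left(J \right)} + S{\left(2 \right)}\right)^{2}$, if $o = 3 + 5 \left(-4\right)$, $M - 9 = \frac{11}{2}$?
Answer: $\frac{59049}{4} \approx 14762.0$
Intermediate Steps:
$M = \frac{29}{2}$ ($M = 9 + \frac{11}{2} = \frac{29}{2} \approx 14.5$)
$S{\left(n \right)} = \frac{29}{2}$
$o = -17$ ($o = 3 - 20 = -17$)
$l{\left(c \right)} = - 17 c$
$\left(l{\left(J \right)} + S{\left(2 \right)}\right)^{2} = \left(\left(-17\right) 8 + \frac{29}{2}\right)^{2} = \left(-136 + \frac{29}{2}\right)^{2} = \left(- \frac{243}{2}\right)^{2} = \frac{59049}{4}$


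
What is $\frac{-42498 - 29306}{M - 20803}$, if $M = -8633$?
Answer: $\frac{17951}{7359} \approx 2.4393$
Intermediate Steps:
$\frac{-42498 - 29306}{M - 20803} = \frac{-42498 - 29306}{-8633 - 20803} = - \frac{71804}{-29436} = \left(-71804\right) \left(- \frac{1}{29436}\right) = \frac{17951}{7359}$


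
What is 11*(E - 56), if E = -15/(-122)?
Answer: -74987/122 ≈ -614.65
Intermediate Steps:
E = 15/122 (E = -15*(-1/122) = 15/122 ≈ 0.12295)
11*(E - 56) = 11*(15/122 - 56) = 11*(-6817/122) = -74987/122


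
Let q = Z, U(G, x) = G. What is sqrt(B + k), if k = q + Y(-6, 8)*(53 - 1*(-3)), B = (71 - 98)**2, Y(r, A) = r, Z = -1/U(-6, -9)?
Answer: sqrt(14154)/6 ≈ 19.828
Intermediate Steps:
Z = 1/6 (Z = -1/(-6) = -1*(-1/6) = 1/6 ≈ 0.16667)
q = 1/6 ≈ 0.16667
B = 729 (B = (-27)**2 = 729)
k = -2015/6 (k = 1/6 - 6*(53 - 1*(-3)) = 1/6 - 6*(53 + 3) = 1/6 - 6*56 = 1/6 - 336 = -2015/6 ≈ -335.83)
sqrt(B + k) = sqrt(729 - 2015/6) = sqrt(2359/6) = sqrt(14154)/6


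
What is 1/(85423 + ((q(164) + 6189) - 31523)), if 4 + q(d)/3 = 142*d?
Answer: 1/129941 ≈ 7.6958e-6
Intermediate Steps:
q(d) = -12 + 426*d (q(d) = -12 + 3*(142*d) = -12 + 426*d)
1/(85423 + ((q(164) + 6189) - 31523)) = 1/(85423 + (((-12 + 426*164) + 6189) - 31523)) = 1/(85423 + (((-12 + 69864) + 6189) - 31523)) = 1/(85423 + ((69852 + 6189) - 31523)) = 1/(85423 + (76041 - 31523)) = 1/(85423 + 44518) = 1/129941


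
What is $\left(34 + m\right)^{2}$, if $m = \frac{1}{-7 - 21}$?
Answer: $\frac{904401}{784} \approx 1153.6$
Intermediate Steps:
$m = - \frac{1}{28}$ ($m = \frac{1}{-7 - 21} = \frac{1}{-28} = - \frac{1}{28} \approx -0.035714$)
$\left(34 + m\right)^{2} = \left(34 - \frac{1}{28}\right)^{2} = \left(\frac{951}{28}\right)^{2} = \frac{904401}{784}$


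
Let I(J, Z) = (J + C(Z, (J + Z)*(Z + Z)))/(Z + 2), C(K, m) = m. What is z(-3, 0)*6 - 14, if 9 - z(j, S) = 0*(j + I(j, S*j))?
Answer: 40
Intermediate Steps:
I(J, Z) = (J + 2*Z*(J + Z))/(2 + Z) (I(J, Z) = (J + (J + Z)*(Z + Z))/(Z + 2) = (J + (J + Z)*(2*Z))/(2 + Z) = (J + 2*Z*(J + Z))/(2 + Z))
z(j, S) = 9 (z(j, S) = 9 - 0*(j + (j + 2*(S*j)*(j + S*j))/(2 + S*j)) = 9 - 0*(j + (j + 2*S*j*(j + S*j))/(2 + S*j)) = 9 - 1*0 = 9 + 0 = 9)
z(-3, 0)*6 - 14 = 9*6 - 14 = 54 - 14 = 40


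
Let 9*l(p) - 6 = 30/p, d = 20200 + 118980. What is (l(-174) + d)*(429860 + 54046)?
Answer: 5859480485998/87 ≈ 6.7350e+10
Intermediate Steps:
d = 139180
l(p) = ⅔ + 10/(3*p) (l(p) = ⅔ + (30/p)/9 = ⅔ + 10/(3*p))
(l(-174) + d)*(429860 + 54046) = ((⅔)*(5 - 174)/(-174) + 139180)*(429860 + 54046) = ((⅔)*(-1/174)*(-169) + 139180)*483906 = (169/261 + 139180)*483906 = (36326149/261)*483906 = 5859480485998/87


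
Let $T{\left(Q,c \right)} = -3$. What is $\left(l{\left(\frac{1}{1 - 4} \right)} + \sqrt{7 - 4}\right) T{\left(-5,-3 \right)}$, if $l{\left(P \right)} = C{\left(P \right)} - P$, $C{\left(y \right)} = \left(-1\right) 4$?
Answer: $11 - 3 \sqrt{3} \approx 5.8038$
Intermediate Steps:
$C{\left(y \right)} = -4$
$l{\left(P \right)} = -4 - P$
$\left(l{\left(\frac{1}{1 - 4} \right)} + \sqrt{7 - 4}\right) T{\left(-5,-3 \right)} = \left(\left(-4 - \frac{1}{1 - 4}\right) + \sqrt{7 - 4}\right) \left(-3\right) = \left(\left(-4 - \frac{1}{-3}\right) + \sqrt{3}\right) \left(-3\right) = \left(\left(-4 - - \frac{1}{3}\right) + \sqrt{3}\right) \left(-3\right) = \left(\left(-4 + \frac{1}{3}\right) + \sqrt{3}\right) \left(-3\right) = \left(- \frac{11}{3} + \sqrt{3}\right) \left(-3\right) = 11 - 3 \sqrt{3}$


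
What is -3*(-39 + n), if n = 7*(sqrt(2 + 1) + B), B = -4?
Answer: 201 - 21*sqrt(3) ≈ 164.63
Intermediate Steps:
n = -28 + 7*sqrt(3) (n = 7*(sqrt(2 + 1) - 4) = 7*(sqrt(3) - 4) = 7*(-4 + sqrt(3)) = -28 + 7*sqrt(3) ≈ -15.876)
-3*(-39 + n) = -3*(-39 + (-28 + 7*sqrt(3))) = -3*(-67 + 7*sqrt(3)) = 201 - 21*sqrt(3)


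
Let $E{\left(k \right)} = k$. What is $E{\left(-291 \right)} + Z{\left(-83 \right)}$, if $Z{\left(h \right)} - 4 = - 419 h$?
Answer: $34490$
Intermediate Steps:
$Z{\left(h \right)} = 4 - 419 h$
$E{\left(-291 \right)} + Z{\left(-83 \right)} = -291 + \left(4 - -34777\right) = -291 + \left(4 + 34777\right) = -291 + 34781 = 34490$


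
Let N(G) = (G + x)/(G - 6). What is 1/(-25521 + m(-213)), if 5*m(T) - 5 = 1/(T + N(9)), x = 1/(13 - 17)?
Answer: -12605/321679612 ≈ -3.9185e-5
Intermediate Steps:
x = -1/4 (x = 1/(-4) = -1/4 ≈ -0.25000)
N(G) = (-1/4 + G)/(-6 + G) (N(G) = (G - 1/4)/(G - 6) = (-1/4 + G)/(-6 + G))
m(T) = 1 + 1/(5*(35/12 + T)) (m(T) = 1 + 1/(5*(T + (-1/4 + 9)/(-6 + 9))) = 1 + 1/(5*(T + (35/4)/3)) = 1 + 1/(5*(T + (1/3)*(35/4))) = 1 + 1/(5*(T + 35/12)) = 1 + 1/(5*(35/12 + T)))
1/(-25521 + m(-213)) = 1/(-25521 + (187 + 60*(-213))/(5*(35 + 12*(-213)))) = 1/(-25521 + (187 - 12780)/(5*(35 - 2556))) = 1/(-25521 + (1/5)*(-12593)/(-2521)) = 1/(-25521 + (1/5)*(-1/2521)*(-12593)) = 1/(-25521 + 12593/12605) = 1/(-321679612/12605) = -12605/321679612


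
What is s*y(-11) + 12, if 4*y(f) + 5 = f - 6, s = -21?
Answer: 255/2 ≈ 127.50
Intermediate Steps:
y(f) = -11/4 + f/4 (y(f) = -5/4 + (f - 6)/4 = -5/4 + (-6 + f)/4 = -5/4 + (-3/2 + f/4) = -11/4 + f/4)
s*y(-11) + 12 = -21*(-11/4 + (1/4)*(-11)) + 12 = -21*(-11/4 - 11/4) + 12 = -21*(-11/2) + 12 = 231/2 + 12 = 255/2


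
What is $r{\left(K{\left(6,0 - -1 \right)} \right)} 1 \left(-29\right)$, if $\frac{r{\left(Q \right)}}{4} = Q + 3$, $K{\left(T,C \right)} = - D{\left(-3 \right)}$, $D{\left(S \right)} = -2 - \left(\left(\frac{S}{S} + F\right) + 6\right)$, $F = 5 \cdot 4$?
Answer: $-3712$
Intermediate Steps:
$F = 20$
$D{\left(S \right)} = -29$ ($D{\left(S \right)} = -2 - \left(\left(\frac{S}{S} + 20\right) + 6\right) = -2 - \left(\left(1 + 20\right) + 6\right) = -2 - \left(21 + 6\right) = -2 - 27 = -29$)
$K{\left(T,C \right)} = 29$ ($K{\left(T,C \right)} = \left(-1\right) \left(-29\right) = 29$)
$r{\left(Q \right)} = 12 + 4 Q$ ($r{\left(Q \right)} = 4 \left(Q + 3\right) = 4 \left(3 + Q\right) = 12 + 4 Q$)
$r{\left(K{\left(6,0 - -1 \right)} \right)} 1 \left(-29\right) = \left(12 + 4 \cdot 29\right) 1 \left(-29\right) = \left(12 + 116\right) \left(-29\right) = 128 \left(-29\right) = -3712$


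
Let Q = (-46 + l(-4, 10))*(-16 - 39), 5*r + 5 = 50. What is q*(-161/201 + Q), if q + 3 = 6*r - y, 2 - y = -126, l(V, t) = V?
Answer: -42549353/201 ≈ -2.1169e+5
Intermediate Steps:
r = 9 (r = -1 + (1/5)*50 = -1 + 10 = 9)
Q = 2750 (Q = (-46 - 4)*(-16 - 39) = -50*(-55) = 2750)
y = 128 (y = 2 - 1*(-126) = 2 + 126 = 128)
q = -77 (q = -3 + (6*9 - 1*128) = -3 + (54 - 128) = -3 - 74 = -77)
q*(-161/201 + Q) = -77*(-161/201 + 2750) = -77*552589/201 = -42549353/201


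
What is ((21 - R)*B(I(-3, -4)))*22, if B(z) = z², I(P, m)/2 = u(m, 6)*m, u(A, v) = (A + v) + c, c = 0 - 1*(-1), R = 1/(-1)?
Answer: 278784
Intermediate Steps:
R = -1
c = 1 (c = 0 + 1 = 1)
u(A, v) = 1 + A + v (u(A, v) = (A + v) + 1 = 1 + A + v)
I(P, m) = 2*m*(7 + m) (I(P, m) = 2*((1 + m + 6)*m) = 2*((7 + m)*m) = 2*(m*(7 + m)) = 2*m*(7 + m))
((21 - R)*B(I(-3, -4)))*22 = ((21 - 1*(-1))*(2*(-4)*(7 - 4))²)*22 = ((21 + 1)*(2*(-4)*3)²)*22 = (22*(-24)²)*22 = (22*576)*22 = 12672*22 = 278784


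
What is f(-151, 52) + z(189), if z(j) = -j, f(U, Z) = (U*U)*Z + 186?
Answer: 1185649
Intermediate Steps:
f(U, Z) = 186 + Z*U² (f(U, Z) = U²*Z + 186 = Z*U² + 186 = 186 + Z*U²)
f(-151, 52) + z(189) = (186 + 52*(-151)²) - 1*189 = (186 + 52*22801) - 189 = (186 + 1185652) - 189 = 1185838 - 189 = 1185649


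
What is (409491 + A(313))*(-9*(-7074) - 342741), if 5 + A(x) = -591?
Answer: -114112372125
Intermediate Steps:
A(x) = -596 (A(x) = -5 - 591 = -596)
(409491 + A(313))*(-9*(-7074) - 342741) = (409491 - 596)*(-9*(-7074) - 342741) = 408895*(63666 - 342741) = 408895*(-279075) = -114112372125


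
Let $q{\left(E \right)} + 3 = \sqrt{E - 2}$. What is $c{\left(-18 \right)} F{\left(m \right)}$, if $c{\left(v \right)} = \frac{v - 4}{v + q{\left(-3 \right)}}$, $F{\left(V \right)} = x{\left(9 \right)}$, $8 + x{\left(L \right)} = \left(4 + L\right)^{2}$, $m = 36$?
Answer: $\frac{37191}{223} + \frac{1771 i \sqrt{5}}{223} \approx 166.78 + 17.758 i$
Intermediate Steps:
$q{\left(E \right)} = -3 + \sqrt{-2 + E}$ ($q{\left(E \right)} = -3 + \sqrt{E - 2} = -3 + \sqrt{-2 + E}$)
$x{\left(L \right)} = -8 + \left(4 + L\right)^{2}$
$F{\left(V \right)} = 161$ ($F{\left(V \right)} = -8 + \left(4 + 9\right)^{2} = -8 + 13^{2} = -8 + 169 = 161$)
$c{\left(v \right)} = \frac{-4 + v}{-3 + v + i \sqrt{5}}$ ($c{\left(v \right)} = \frac{v - 4}{v - \left(3 - \sqrt{-2 - 3}\right)} = \frac{-4 + v}{v - \left(3 - \sqrt{-5}\right)} = \frac{-4 + v}{v - \left(3 - i \sqrt{5}\right)} = \frac{-4 + v}{-3 + v + i \sqrt{5}}$)
$c{\left(-18 \right)} F{\left(m \right)} = \frac{-4 - 18}{-3 - 18 + i \sqrt{5}} \cdot 161 = \frac{1}{-21 + i \sqrt{5}} \left(-22\right) 161 = - \frac{22}{-21 + i \sqrt{5}} \cdot 161 = - \frac{3542}{-21 + i \sqrt{5}}$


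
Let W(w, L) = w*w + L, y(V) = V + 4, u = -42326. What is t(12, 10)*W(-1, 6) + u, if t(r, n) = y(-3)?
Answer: -42319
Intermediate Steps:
y(V) = 4 + V
t(r, n) = 1 (t(r, n) = 4 - 3 = 1)
W(w, L) = L + w² (W(w, L) = w² + L = L + w²)
t(12, 10)*W(-1, 6) + u = 1*(6 + (-1)²) - 42326 = 1*(6 + 1) - 42326 = 1*7 - 42326 = 7 - 42326 = -42319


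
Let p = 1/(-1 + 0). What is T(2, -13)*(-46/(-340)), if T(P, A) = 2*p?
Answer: -23/85 ≈ -0.27059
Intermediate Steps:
p = -1 (p = 1/(-1) = -1)
T(P, A) = -2 (T(P, A) = 2*(-1) = -2)
T(2, -13)*(-46/(-340)) = -(-92)/(-340) = -(-92)*(-1)/340 = -2*23/170 = -23/85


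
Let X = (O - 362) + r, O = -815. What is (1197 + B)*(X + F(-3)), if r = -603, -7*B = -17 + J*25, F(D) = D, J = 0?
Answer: -14970068/7 ≈ -2.1386e+6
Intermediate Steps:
B = 17/7 (B = -(-17 + 0*25)/7 = -(-17 + 0)/7 = -1/7*(-17) = 17/7 ≈ 2.4286)
X = -1780 (X = (-815 - 362) - 603 = -1177 - 603 = -1780)
(1197 + B)*(X + F(-3)) = (1197 + 17/7)*(-1780 - 3) = (8396/7)*(-1783) = -14970068/7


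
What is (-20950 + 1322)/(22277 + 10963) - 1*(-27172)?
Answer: 225794413/8310 ≈ 27171.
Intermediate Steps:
(-20950 + 1322)/(22277 + 10963) - 1*(-27172) = -19628/33240 + 27172 = -19628*1/33240 + 27172 = -4907/8310 + 27172 = 225794413/8310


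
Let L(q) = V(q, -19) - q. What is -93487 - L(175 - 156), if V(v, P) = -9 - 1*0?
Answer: -93459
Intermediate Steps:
V(v, P) = -9 (V(v, P) = -9 + 0 = -9)
L(q) = -9 - q
-93487 - L(175 - 156) = -93487 - (-9 - (175 - 156)) = -93487 - (-9 - 1*19) = -93487 - (-9 - 19) = -93487 - 1*(-28) = -93487 + 28 = -93459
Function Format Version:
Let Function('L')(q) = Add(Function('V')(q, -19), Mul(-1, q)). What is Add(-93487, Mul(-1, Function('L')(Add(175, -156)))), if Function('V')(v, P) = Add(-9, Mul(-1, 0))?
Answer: -93459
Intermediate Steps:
Function('V')(v, P) = -9 (Function('V')(v, P) = Add(-9, 0) = -9)
Function('L')(q) = Add(-9, Mul(-1, q))
Add(-93487, Mul(-1, Function('L')(Add(175, -156)))) = Add(-93487, Mul(-1, Add(-9, Mul(-1, Add(175, -156))))) = Add(-93487, Mul(-1, Add(-9, Mul(-1, 19)))) = Add(-93487, Mul(-1, Add(-9, -19))) = Add(-93487, Mul(-1, -28)) = Add(-93487, 28) = -93459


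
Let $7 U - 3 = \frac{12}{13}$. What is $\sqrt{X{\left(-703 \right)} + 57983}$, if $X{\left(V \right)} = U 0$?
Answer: $\sqrt{57983} \approx 240.8$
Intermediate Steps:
$U = \frac{51}{91}$ ($U = \frac{3}{7} + \frac{12 \cdot \frac{1}{13}}{7} = \frac{3}{7} + \frac{1}{7} \cdot \frac{12}{13} = \frac{3}{7} + \frac{12}{91} = \frac{51}{91} \approx 0.56044$)
$X{\left(V \right)} = 0$ ($X{\left(V \right)} = \frac{51}{91} \cdot 0 = 0$)
$\sqrt{X{\left(-703 \right)} + 57983} = \sqrt{0 + 57983} = \sqrt{57983}$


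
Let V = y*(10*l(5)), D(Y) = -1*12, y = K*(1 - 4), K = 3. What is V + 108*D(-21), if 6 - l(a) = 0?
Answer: -1836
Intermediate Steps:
l(a) = 6 (l(a) = 6 - 1*0 = 6 + 0 = 6)
y = -9 (y = 3*(1 - 4) = 3*(-3) = -9)
D(Y) = -12
V = -540 (V = -90*6 = -9*60 = -540)
V + 108*D(-21) = -540 + 108*(-12) = -540 - 1296 = -1836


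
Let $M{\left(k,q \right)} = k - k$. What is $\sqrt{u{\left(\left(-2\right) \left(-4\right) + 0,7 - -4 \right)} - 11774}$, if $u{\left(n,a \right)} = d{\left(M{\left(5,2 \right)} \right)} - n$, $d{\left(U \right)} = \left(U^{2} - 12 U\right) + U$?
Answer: $i \sqrt{11782} \approx 108.54 i$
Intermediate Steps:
$M{\left(k,q \right)} = 0$
$d{\left(U \right)} = U^{2} - 11 U$
$u{\left(n,a \right)} = - n$ ($u{\left(n,a \right)} = 0 \left(-11 + 0\right) - n = 0 \left(-11\right) - n = 0 - n = - n$)
$\sqrt{u{\left(\left(-2\right) \left(-4\right) + 0,7 - -4 \right)} - 11774} = \sqrt{- (\left(-2\right) \left(-4\right) + 0) - 11774} = \sqrt{- (8 + 0) - 11774} = \sqrt{\left(-1\right) 8 - 11774} = \sqrt{-8 - 11774} = \sqrt{-11782} = i \sqrt{11782}$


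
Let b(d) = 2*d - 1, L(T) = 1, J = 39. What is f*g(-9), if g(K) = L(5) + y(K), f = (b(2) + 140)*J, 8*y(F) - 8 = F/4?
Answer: 306735/32 ≈ 9585.5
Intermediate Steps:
b(d) = -1 + 2*d
y(F) = 1 + F/32 (y(F) = 1 + (F/4)/8 = 1 + F/32)
f = 5577 (f = ((-1 + 2*2) + 140)*39 = ((-1 + 4) + 140)*39 = (3 + 140)*39 = 143*39 = 5577)
g(K) = 2 + K/32 (g(K) = 1 + (1 + K/32) = 2 + K/32)
f*g(-9) = 5577*(2 + (1/32)*(-9)) = 5577*(2 - 9/32) = 5577*(55/32) = 306735/32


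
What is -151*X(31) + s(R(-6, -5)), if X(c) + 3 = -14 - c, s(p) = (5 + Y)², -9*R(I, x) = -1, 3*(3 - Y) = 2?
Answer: 65716/9 ≈ 7301.8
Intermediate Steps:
Y = 7/3 (Y = 3 - ⅓*2 = 3 - ⅔ = 7/3 ≈ 2.3333)
R(I, x) = ⅑ (R(I, x) = -⅑*(-1) = ⅑)
s(p) = 484/9 (s(p) = (5 + 7/3)² = (22/3)² = 484/9)
X(c) = -17 - c (X(c) = -3 + (-14 - c) = -17 - c)
-151*X(31) + s(R(-6, -5)) = -151*(-17 - 1*31) + 484/9 = -151*(-17 - 31) + 484/9 = -151*(-48) + 484/9 = 7248 + 484/9 = 65716/9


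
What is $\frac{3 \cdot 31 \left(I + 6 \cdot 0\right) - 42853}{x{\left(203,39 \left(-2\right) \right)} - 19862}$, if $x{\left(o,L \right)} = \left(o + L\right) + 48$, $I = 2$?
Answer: $\frac{42667}{19689} \approx 2.167$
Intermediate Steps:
$x{\left(o,L \right)} = 48 + L + o$ ($x{\left(o,L \right)} = \left(L + o\right) + 48 = 48 + L + o$)
$\frac{3 \cdot 31 \left(I + 6 \cdot 0\right) - 42853}{x{\left(203,39 \left(-2\right) \right)} - 19862} = \frac{3 \cdot 31 \left(2 + 6 \cdot 0\right) - 42853}{\left(48 + 39 \left(-2\right) + 203\right) - 19862} = \frac{93 \left(2 + 0\right) - 42853}{\left(48 - 78 + 203\right) - 19862} = \frac{93 \cdot 2 - 42853}{173 - 19862} = \frac{186 - 42853}{-19689} = \left(-42667\right) \left(- \frac{1}{19689}\right) = \frac{42667}{19689}$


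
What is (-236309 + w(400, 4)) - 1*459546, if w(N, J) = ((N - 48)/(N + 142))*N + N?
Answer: -188397905/271 ≈ -6.9520e+5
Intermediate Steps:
w(N, J) = N + N*(-48 + N)/(142 + N) (w(N, J) = ((-48 + N)/(142 + N))*N + N = N*(-48 + N)/(142 + N) + N = N + N*(-48 + N)/(142 + N))
(-236309 + w(400, 4)) - 1*459546 = (-236309 + 2*400*(47 + 400)/(142 + 400)) - 1*459546 = (-236309 + 2*400*447/542) - 459546 = (-236309 + 2*400*(1/542)*447) - 459546 = (-236309 + 178800/271) - 459546 = -63860939/271 - 459546 = -188397905/271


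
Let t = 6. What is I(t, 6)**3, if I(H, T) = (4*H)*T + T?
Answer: 3375000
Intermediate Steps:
I(H, T) = T + 4*H*T (I(H, T) = 4*H*T + T = T + 4*H*T)
I(t, 6)**3 = (6*(1 + 4*6))**3 = (6*(1 + 24))**3 = (6*25)**3 = 150**3 = 3375000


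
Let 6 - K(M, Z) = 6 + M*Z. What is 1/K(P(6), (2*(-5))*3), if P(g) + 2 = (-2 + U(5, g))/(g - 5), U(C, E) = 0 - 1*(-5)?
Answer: 1/30 ≈ 0.033333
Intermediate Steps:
U(C, E) = 5 (U(C, E) = 0 + 5 = 5)
P(g) = -2 + 3/(-5 + g) (P(g) = -2 + (-2 + 5)/(g - 5) = -2 + 3/(-5 + g))
K(M, Z) = -M*Z (K(M, Z) = 6 - (6 + M*Z) = 6 + (-6 - M*Z) = -M*Z)
1/K(P(6), (2*(-5))*3) = 1/(-(13 - 2*6)/(-5 + 6)*(2*(-5))*3) = 1/(-(13 - 12)/1*(-10*3)) = 1/(-1*1*1*(-30)) = 1/(-1*1*(-30)) = 1/30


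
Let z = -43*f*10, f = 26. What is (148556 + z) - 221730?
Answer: -84354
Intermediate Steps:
z = -11180 (z = -43*26*10 = -1118*10 = -11180)
(148556 + z) - 221730 = (148556 - 11180) - 221730 = 137376 - 221730 = -84354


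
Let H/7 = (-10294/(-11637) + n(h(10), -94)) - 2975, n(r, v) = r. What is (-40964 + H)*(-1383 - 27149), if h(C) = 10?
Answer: 20490311294740/11637 ≈ 1.7608e+9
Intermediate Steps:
H = -241453877/11637 (H = 7*((-10294/(-11637) + 10) - 2975) = 7*((-10294*(-1/11637) + 10) - 2975) = 7*((10294/11637 + 10) - 2975) = 7*(126664/11637 - 2975) = 7*(-34493411/11637) = -241453877/11637 ≈ -20749.)
(-40964 + H)*(-1383 - 27149) = (-40964 - 241453877/11637)*(-1383 - 27149) = -718151945/11637*(-28532) = 20490311294740/11637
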